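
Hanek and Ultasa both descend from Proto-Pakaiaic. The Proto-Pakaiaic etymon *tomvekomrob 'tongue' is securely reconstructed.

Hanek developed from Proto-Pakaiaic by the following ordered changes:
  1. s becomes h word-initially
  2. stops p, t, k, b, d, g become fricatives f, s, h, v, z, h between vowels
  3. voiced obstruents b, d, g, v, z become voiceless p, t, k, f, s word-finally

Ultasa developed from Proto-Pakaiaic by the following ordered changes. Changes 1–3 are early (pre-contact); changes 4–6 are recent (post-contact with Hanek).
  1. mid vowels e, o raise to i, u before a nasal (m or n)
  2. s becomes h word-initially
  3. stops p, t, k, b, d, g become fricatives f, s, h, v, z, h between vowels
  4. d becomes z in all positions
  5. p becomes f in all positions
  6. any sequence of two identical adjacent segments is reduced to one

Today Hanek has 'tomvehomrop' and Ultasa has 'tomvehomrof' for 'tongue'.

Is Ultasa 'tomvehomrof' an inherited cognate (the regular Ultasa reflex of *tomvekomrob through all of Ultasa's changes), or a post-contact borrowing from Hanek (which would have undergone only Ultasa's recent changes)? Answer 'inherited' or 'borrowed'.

borrowed

If inherited, *tomvekomrob would pass through all of Ultasa's changes:
Ultasa: start from *tomvekomrob.
  rule 1 (pre-nasal raising): tomvekomrob → tumvekumrob
  rule 2: no change — tumvekumrob
  rule 3 (intervocalic lenition): tumvekumrob → tumvehumrob
  rule 4: no change — tumvehumrob
  rule 5: no change — tumvehumrob
  rule 6: no change — tumvehumrob
  ⇒ Ultasa tumvehumrob
If borrowed from Hanek 'tomvehomrop' after the early changes, it would undergo only the recent ones:
  rule 4 (unconditioned shift): no change (tomvehomrop)
  rule 5 (unconditioned shift): tomvehomrop → tomvehomrof
  rule 6 (degemination): no change (tomvehomrof)
  ⇒ as a loan: tomvehomrof
Ultasa 'tomvehomrof' matches the loan outcome 'tomvehomrof', not the inherited 'tumvehumrob' — it skipped the early Ultasa changes, so it was borrowed from Hanek.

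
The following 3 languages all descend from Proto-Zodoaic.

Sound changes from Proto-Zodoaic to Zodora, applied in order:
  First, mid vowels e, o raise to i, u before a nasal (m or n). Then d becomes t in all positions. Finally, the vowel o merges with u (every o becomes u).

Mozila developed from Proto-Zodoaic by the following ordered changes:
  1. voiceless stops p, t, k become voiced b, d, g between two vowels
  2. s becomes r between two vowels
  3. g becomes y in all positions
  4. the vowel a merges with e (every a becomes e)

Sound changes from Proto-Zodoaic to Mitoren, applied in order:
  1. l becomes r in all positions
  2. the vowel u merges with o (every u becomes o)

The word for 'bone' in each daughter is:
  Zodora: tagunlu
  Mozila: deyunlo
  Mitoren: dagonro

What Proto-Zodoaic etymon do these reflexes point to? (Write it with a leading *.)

*dagunlo

Position 6: Zodora has l, Mozila has l, Mitoren has r. Zodora preserves l here (none of its changes turn any other segment into l), so the proto-segment is *l.
Position 1: Zodora has t, Mozila has d, Mitoren has d. Mitoren preserves d here (none of its changes turn any other segment into d), so the proto-segment is *d.
Position 3: Zodora has g, Mozila has y, Mitoren has g. Zodora preserves g here (none of its changes turn any other segment into g), so the proto-segment is *g.
This points to *dagunlo. Verify forward in each daughter:
Zodora: start from *dagunlo.
  rule 1: no change — dagunlo
  rule 2 (unconditioned shift): dagunlo → tagunlo
  rule 3 (vowel merger): tagunlo → tagunlu
  ⇒ Zodora tagunlu
Mozila: start from *dagunlo.
  rule 1: no change — dagunlo
  rule 2: no change — dagunlo
  rule 3 (unconditioned shift): dagunlo → dayunlo
  rule 4 (vowel merger): dayunlo → deyunlo
  ⇒ Mozila deyunlo
Mitoren: *dagunlo
  dagunlo → dagunro   [unconditioned shift]
  dagunro → dagonro   [vowel merger]
  giving Mitoren dagonro.
No other proto-form is consistent with every reflex, so the reconstruction is *dagunlo.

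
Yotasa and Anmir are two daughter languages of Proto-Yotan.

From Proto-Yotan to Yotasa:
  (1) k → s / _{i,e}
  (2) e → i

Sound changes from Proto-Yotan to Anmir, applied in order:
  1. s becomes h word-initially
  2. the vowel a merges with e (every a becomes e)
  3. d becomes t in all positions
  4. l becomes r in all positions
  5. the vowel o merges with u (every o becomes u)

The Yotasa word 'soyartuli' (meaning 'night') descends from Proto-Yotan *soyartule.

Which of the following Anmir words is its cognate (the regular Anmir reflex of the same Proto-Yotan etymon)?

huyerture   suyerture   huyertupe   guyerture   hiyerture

huyerture

Anmir: *soyartule > hoyartule > hoyertule > hoyerture > huyerture  (by debuccalisation, vowel merger, unconditioned shift, vowel merger)
Among the options, 'huyerture' alone shows every Anmir change applied in order.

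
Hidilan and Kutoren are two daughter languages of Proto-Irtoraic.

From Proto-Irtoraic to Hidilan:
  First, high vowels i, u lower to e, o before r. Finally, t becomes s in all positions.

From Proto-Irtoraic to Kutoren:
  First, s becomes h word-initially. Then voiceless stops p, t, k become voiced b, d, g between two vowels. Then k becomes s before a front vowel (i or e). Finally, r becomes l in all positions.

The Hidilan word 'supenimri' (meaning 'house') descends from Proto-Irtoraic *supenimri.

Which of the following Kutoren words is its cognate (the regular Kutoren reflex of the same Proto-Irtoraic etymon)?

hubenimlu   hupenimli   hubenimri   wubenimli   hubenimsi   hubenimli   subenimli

Kutoren: start from *supenimri.
  rule 1 (debuccalisation): supenimri → hupenimri
  rule 2 (intervocalic voicing): hupenimri → hubenimri
  rule 3: no change — hubenimri
  rule 4 (unconditioned shift): hubenimri → hubenimli
  ⇒ Kutoren hubenimli
The other candidates each miss or misapply at least one Kutoren change.

hubenimli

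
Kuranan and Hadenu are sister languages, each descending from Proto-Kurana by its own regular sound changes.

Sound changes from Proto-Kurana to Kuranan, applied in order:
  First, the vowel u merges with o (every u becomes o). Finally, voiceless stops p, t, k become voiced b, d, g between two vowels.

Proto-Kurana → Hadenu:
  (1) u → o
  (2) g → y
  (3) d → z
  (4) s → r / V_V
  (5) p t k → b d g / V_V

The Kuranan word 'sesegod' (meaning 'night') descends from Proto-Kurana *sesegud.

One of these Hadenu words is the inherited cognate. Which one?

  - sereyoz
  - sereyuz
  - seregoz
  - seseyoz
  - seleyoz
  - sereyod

sereyoz

Hadenu: *sesegud
  sesegud → sesegod   [vowel merger]
  sesegod → seseyod   [unconditioned shift]
  seseyod → seseyoz   [unconditioned shift]
  seseyoz → sereyoz   [rhotacism]
  sereyoz (rule 5 does not apply)
  giving Hadenu sereyoz.
Among the options, 'sereyoz' alone shows every Hadenu change applied in order.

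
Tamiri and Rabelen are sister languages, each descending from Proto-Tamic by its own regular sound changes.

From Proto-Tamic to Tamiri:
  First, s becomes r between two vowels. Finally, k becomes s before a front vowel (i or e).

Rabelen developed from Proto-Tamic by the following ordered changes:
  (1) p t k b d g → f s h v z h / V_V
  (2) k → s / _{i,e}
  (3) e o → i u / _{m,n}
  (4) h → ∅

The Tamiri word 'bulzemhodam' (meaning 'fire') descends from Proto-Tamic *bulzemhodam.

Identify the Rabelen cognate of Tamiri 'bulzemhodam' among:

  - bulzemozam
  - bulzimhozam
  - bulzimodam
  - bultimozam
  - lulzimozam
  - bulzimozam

Rabelen: *bulzemhodam > bulzemhozam > bulzimhozam > bulzimozam  (by intervocalic lenition, pre-nasal raising, h-loss)
Only 'bulzimozam' matches the regular Rabelen development of *bulzemhodam.

bulzimozam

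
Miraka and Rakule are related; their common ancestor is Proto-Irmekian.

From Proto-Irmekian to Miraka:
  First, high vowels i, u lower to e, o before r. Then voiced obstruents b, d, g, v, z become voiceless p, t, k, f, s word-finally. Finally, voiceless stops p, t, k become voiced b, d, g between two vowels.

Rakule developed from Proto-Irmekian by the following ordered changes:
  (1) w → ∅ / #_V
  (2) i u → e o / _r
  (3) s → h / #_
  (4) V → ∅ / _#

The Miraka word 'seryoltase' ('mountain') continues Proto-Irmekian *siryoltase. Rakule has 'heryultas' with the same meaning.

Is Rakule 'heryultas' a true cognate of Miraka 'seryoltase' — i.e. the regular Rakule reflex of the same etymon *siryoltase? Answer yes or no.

no

Derive the expected Rakule reflex of *siryoltase:
Rakule: start from *siryoltase.
  rule 1: no change — siryoltase
  rule 2 (pre-rhotic lowering): siryoltase → seryoltase
  rule 3 (debuccalisation): seryoltase → heryoltase
  rule 4 (apocope): heryoltase → heryoltas
  ⇒ Rakule heryoltas
The regular Rakule reflex would be 'heryoltas', but the attested form is 'heryultas'. The correspondence is irregular, so they are not cognates (the Rakule form has a different source).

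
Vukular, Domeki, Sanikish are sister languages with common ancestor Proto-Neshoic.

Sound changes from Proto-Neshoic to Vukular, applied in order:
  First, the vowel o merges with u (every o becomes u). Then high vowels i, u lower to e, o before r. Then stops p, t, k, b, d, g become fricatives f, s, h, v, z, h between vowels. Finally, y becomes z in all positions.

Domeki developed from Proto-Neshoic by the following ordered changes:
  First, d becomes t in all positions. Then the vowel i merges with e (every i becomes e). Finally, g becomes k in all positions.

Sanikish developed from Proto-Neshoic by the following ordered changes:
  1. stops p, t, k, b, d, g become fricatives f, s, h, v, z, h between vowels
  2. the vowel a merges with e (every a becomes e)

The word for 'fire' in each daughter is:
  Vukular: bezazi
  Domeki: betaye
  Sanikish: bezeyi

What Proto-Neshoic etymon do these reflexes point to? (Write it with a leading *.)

*bedayi

Position 3: Vukular has z, Domeki has t, Sanikish has z. Taking the neighbouring segments as reconstructed: Vukular z could go back to *d or *z or *y; Domeki t could go back to *t or *d; Sanikish z could go back to *d or *z — the one source consistent with every daughter is *d.
Position 6: Vukular has i, Domeki has e, Sanikish has i. Vukular preserves i here (none of its changes turn any other segment into i), so the proto-segment is *i.
Continuing position by position gives *bedayi; check it forward:
Vukular: *bedayi > bezayi > bezazi  (by intervocalic lenition, unconditioned shift)
Domeki: *bedayi > betayi > betaye  (by unconditioned shift, vowel merger)
Sanikish: *bedayi > bezayi > bezeyi  (by intervocalic lenition, vowel merger)
No other proto-form is consistent with every reflex, so the reconstruction is *bedayi.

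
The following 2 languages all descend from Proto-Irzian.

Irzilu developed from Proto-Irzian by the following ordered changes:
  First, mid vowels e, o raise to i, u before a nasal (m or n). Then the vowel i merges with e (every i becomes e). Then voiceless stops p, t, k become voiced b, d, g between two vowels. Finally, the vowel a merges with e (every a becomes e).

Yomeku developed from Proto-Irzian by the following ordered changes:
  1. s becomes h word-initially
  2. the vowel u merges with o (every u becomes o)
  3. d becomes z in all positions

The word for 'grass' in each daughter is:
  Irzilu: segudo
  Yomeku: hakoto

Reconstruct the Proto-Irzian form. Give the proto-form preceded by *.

Position 3: Irzilu has g, Yomeku has k. Yomeku preserves k here (none of its changes turn any other segment into k), so the proto-segment is *k.
Position 1: Irzilu has s, Yomeku has h. Irzilu preserves s here (none of its changes turn any other segment into s), so the proto-segment is *s.
Continuing position by position gives *sakuto; check it forward:
Irzilu: start from *sakuto.
  rule 1: no change — sakuto
  rule 2: no change — sakuto
  rule 3 (intervocalic voicing): sakuto → sagudo
  rule 4 (vowel merger): sagudo → segudo
  ⇒ Irzilu segudo
Yomeku: *sakuto
  sakuto → hakuto   [debuccalisation]
  hakuto → hakoto   [vowel merger]
  hakoto (rule 3 does not apply)
  giving Yomeku hakoto.
*sakuto is the unique common source.

*sakuto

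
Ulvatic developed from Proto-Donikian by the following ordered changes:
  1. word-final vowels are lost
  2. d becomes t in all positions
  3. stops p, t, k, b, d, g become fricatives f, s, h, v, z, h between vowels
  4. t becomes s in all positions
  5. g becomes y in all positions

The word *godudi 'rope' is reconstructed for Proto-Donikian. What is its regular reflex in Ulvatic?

yosus

Ulvatic: *godudi > godud > gotut > gosut > gosus > yosus  (by apocope, unconditioned shift, intervocalic lenition, unconditioned shift, unconditioned shift)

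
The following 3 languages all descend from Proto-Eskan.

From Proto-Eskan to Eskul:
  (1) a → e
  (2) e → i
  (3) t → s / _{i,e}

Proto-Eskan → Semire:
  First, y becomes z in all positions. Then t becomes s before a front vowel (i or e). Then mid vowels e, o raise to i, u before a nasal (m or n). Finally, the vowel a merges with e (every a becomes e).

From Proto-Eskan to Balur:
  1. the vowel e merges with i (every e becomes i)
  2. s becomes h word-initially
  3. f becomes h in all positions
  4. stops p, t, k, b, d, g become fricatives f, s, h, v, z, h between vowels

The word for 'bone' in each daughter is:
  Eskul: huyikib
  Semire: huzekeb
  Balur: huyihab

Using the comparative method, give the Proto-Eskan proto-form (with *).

*huyekab

Position 6: Eskul has i, Semire has e, Balur has a. Balur preserves a here (none of its changes turn any other segment into a), so the proto-segment is *a.
Position 5: Eskul has k, Semire has k, Balur has h. Eskul preserves k here (none of its changes turn any other segment into k), so the proto-segment is *k.
This points to *huyekab. Verify forward in each daughter:
Eskul: *huyekab > huyekeb > huyikib  (by vowel merger, vowel merger)
Semire: *huyekab > huzekab > huzekeb  (by unconditioned shift, vowel merger)
Balur: *huyekab
  huyekab → huyikab   [vowel merger]
  huyikab (rule 2 does not apply)
  huyikab (rule 3 does not apply)
  huyikab → huyihab   [intervocalic lenition]
  giving Balur huyihab.
Only *huyekab yields all of Eskul huyikib, Semire huzekeb, Balur huyihab.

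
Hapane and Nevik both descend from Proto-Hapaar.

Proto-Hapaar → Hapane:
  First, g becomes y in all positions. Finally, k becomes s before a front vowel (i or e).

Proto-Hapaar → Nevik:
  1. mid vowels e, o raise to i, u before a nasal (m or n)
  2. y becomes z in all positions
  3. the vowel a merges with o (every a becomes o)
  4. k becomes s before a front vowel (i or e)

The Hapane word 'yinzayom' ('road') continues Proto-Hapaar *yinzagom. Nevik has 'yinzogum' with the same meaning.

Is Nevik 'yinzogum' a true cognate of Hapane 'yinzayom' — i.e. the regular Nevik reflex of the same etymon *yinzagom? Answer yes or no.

Derive the expected Nevik reflex of *yinzagom:
Nevik: *yinzagom > yinzagum > zinzagum > zinzogum  (by pre-nasal raising, unconditioned shift, vowel merger)
The regular Nevik reflex would be 'zinzogum', but the attested form is 'yinzogum'. The correspondence is irregular, so they are not cognates (the Nevik form has a different source).

no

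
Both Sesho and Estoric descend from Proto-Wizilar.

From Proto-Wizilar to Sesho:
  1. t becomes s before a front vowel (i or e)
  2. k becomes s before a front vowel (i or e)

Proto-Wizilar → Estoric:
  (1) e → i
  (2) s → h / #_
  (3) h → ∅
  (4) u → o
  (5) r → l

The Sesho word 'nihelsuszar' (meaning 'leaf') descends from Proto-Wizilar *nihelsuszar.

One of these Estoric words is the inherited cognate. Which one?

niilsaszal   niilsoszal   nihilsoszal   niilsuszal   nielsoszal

Estoric: start from *nihelsuszar.
  rule 1 (vowel merger): nihelsuszar → nihilsuszar
  rule 2: no change — nihilsuszar
  rule 3 (h-loss): nihilsuszar → niilsuszar
  rule 4 (vowel merger): niilsuszar → niilsoszar
  rule 5 (unconditioned shift): niilsoszar → niilsoszal
  ⇒ Estoric niilsoszal
Among the options, 'niilsoszal' alone shows every Estoric change applied in order.

niilsoszal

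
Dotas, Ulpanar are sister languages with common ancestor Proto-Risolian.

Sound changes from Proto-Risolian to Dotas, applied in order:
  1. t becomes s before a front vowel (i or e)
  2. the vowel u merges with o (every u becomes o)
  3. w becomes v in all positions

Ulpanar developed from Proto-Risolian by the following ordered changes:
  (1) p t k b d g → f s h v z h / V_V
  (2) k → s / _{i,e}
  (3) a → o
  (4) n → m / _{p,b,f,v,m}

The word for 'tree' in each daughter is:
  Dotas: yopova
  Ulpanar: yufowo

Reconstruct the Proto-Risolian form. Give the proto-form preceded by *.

*yupowa

Position 6: Dotas has a, Ulpanar has o. Dotas preserves a here (none of its changes turn any other segment into a), so the proto-segment is *a.
Position 5: Dotas has v, Ulpanar has w. Ulpanar preserves w here (none of its changes turn any other segment into w), so the proto-segment is *w.
Position 2: Dotas has o, Ulpanar has u. Ulpanar preserves u here (none of its changes turn any other segment into u), so the proto-segment is *u.
Verify the candidate proto-form against each daughter:
Dotas: start from *yupowa.
  rule 1: no change — yupowa
  rule 2 (vowel merger): yupowa → yopowa
  rule 3 (unconditioned shift): yopowa → yopova
  ⇒ Dotas yopova
Ulpanar: start from *yupowa.
  rule 1 (intervocalic lenition): yupowa → yufowa
  rule 2: no change — yufowa
  rule 3 (vowel merger): yufowa → yufowo
  rule 4: no change — yufowo
  ⇒ Ulpanar yufowo
*yupowa is the unique common source.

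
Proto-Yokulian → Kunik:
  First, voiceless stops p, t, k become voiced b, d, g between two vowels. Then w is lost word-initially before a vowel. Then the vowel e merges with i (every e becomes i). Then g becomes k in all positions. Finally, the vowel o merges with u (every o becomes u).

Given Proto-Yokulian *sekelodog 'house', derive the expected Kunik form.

sikiluduk

Kunik: *sekelodog > segelodog > sigilodog > sikilodok > sikiluduk  (by intervocalic voicing, vowel merger, unconditioned shift, vowel merger)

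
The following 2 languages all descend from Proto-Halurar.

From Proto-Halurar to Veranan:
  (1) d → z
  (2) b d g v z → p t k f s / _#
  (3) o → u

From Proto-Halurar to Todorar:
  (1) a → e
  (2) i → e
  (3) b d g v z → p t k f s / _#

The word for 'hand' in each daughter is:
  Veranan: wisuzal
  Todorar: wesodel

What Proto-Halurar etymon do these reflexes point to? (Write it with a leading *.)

*wisodal

Position 6: Veranan has a, Todorar has e. Veranan preserves a here (none of its changes turn any other segment into a), so the proto-segment is *a.
Position 4: Veranan has u, Todorar has o. Todorar preserves o here (none of its changes turn any other segment into o), so the proto-segment is *o.
Continuing position by position gives *wisodal; check it forward:
Veranan: *wisodal > wisozal > wisuzal  (by unconditioned shift, vowel merger)
Todorar: start from *wisodal.
  rule 1 (vowel merger): wisodal → wisodel
  rule 2 (vowel merger): wisodel → wesodel
  rule 3: no change — wesodel
  ⇒ Todorar wesodel
*wisodal is the unique common source.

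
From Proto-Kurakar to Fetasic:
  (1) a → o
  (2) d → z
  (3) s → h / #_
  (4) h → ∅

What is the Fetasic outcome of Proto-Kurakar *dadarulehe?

zozorulee

Fetasic: *dadarulehe > dodorulehe > zozorulehe > zozorulee  (by vowel merger, unconditioned shift, h-loss)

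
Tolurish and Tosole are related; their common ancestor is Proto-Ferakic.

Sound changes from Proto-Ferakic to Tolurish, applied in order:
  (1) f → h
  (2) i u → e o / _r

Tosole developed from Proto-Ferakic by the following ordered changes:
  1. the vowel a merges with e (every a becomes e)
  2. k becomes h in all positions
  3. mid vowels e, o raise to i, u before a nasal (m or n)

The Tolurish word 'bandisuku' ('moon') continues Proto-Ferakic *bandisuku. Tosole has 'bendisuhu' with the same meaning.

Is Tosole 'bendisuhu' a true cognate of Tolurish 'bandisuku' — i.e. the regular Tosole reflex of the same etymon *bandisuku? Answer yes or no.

no

Derive the expected Tosole reflex of *bandisuku:
Tosole: *bandisuku > bendisuku > bendisuhu > bindisuhu  (by vowel merger, unconditioned shift, pre-nasal raising)
The regular Tosole reflex would be 'bindisuhu', but the attested form is 'bendisuhu'. The correspondence is irregular, so they are not cognates (the Tosole form has a different source).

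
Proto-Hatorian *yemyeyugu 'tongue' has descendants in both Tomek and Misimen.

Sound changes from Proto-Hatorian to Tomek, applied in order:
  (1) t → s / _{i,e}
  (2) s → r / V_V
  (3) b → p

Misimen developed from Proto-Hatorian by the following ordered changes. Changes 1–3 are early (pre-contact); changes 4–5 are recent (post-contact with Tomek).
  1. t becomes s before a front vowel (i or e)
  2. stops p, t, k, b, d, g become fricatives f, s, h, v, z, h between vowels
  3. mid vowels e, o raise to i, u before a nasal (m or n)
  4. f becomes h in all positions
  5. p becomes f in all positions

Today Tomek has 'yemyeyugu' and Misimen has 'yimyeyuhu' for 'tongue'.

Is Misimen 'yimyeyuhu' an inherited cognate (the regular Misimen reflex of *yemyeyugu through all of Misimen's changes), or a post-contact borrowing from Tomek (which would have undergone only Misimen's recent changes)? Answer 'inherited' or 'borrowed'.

inherited

If inherited, *yemyeyugu would pass through all of Misimen's changes:
Misimen: *yemyeyugu > yemyeyuhu > yimyeyuhu  (by intervocalic lenition, pre-nasal raising)
If borrowed from Tomek 'yemyeyugu' after the early changes, it would undergo only the recent ones:
  rule 4 (unconditioned shift): no change (yemyeyugu)
  rule 5 (unconditioned shift): no change (yemyeyugu)
  ⇒ as a loan: yemyeyugu
Misimen 'yimyeyuhu' matches the inherited outcome exactly, so it is an inherited cognate, not a loan.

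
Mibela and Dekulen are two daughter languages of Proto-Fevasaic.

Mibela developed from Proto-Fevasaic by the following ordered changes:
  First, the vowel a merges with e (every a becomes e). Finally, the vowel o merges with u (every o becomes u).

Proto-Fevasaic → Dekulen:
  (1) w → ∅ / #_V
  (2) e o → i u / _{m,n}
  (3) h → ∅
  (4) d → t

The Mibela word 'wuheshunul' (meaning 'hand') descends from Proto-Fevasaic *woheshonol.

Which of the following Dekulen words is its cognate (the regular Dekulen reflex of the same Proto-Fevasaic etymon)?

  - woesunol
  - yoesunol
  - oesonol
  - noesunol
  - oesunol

Dekulen: start from *woheshonol.
  rule 1 (glide loss): woheshonol → oheshonol
  rule 2 (pre-nasal raising): oheshonol → oheshunol
  rule 3 (h-loss): oheshunol → oesunol
  rule 4: no change — oesunol
  ⇒ Dekulen oesunol
Among the options, 'oesunol' alone shows every Dekulen change applied in order.

oesunol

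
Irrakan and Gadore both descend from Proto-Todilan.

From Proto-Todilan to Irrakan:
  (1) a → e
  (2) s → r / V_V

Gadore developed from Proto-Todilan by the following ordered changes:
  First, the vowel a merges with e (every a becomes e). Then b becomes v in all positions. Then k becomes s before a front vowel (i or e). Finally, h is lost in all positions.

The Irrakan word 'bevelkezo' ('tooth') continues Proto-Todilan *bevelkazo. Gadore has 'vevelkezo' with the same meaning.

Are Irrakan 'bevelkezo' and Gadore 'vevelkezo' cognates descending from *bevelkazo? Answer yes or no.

Derive the expected Gadore reflex of *bevelkazo:
Gadore: *bevelkazo
  bevelkazo → bevelkezo   [vowel merger]
  bevelkezo → vevelkezo   [unconditioned shift]
  vevelkezo → vevelsezo   [palatalisation]
  vevelsezo (rule 4 does not apply)
  giving Gadore vevelsezo.
The regular Gadore reflex would be 'vevelsezo', but the attested form is 'vevelkezo'. The correspondence is irregular, so they are not cognates (the Gadore form has a different source).

no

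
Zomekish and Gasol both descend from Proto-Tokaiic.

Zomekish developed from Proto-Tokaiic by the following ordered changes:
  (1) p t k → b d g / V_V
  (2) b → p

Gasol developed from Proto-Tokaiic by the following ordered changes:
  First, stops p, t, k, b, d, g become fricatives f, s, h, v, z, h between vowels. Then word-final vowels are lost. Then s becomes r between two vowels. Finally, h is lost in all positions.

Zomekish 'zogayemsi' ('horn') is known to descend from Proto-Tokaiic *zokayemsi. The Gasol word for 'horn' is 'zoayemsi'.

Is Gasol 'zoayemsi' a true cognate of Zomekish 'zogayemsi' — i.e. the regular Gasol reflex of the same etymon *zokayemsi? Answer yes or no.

Derive the expected Gasol reflex of *zokayemsi:
Gasol: start from *zokayemsi.
  rule 1 (intervocalic lenition): zokayemsi → zohayemsi
  rule 2 (apocope): zohayemsi → zohayems
  rule 3: no change — zohayems
  rule 4 (h-loss): zohayems → zoayems
  ⇒ Gasol zoayems
The regular Gasol reflex would be 'zoayems', but the attested form is 'zoayemsi'. The correspondence is irregular, so they are not cognates (the Gasol form has a different source).

no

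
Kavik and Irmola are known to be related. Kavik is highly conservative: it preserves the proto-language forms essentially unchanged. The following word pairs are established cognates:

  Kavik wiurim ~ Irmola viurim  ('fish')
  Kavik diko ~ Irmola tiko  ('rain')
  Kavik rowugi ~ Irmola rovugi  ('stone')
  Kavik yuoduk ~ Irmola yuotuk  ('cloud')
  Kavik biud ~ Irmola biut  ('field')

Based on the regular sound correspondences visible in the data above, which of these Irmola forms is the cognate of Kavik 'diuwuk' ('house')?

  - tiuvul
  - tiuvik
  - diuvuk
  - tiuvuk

tiuvuk

diko ~ tiko — Kavik d corresponds to Irmola t word-initially before a front vowel.
rowugi ~ rovugi — Kavik w corresponds to Irmola v between vowels (before a back vowel).
Applying these to Kavik 'diuwuk':
  diuwuk → tiuwuk   (d→t word-initially before a front vowel)
  tiuwuk → tiuvuk   (w→v between vowels (before a back vowel))
So the Irmola cognate is 'tiuvuk'.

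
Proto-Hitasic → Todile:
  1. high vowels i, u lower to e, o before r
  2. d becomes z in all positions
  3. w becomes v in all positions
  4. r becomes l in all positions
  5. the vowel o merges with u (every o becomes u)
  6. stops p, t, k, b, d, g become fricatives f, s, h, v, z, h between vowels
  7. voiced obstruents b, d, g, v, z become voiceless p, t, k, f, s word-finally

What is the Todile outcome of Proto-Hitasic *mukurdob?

Todile: start from *mukurdob.
  rule 1 (pre-rhotic lowering): mukurdob → mukordob
  rule 2 (unconditioned shift): mukordob → mukorzob
  rule 3: no change — mukorzob
  rule 4 (unconditioned shift): mukorzob → mukolzob
  rule 5 (vowel merger): mukolzob → mukulzub
  rule 6 (intervocalic lenition): mukulzub → muhulzub
  rule 7 (final devoicing): muhulzub → muhulzup
  ⇒ Todile muhulzup

muhulzup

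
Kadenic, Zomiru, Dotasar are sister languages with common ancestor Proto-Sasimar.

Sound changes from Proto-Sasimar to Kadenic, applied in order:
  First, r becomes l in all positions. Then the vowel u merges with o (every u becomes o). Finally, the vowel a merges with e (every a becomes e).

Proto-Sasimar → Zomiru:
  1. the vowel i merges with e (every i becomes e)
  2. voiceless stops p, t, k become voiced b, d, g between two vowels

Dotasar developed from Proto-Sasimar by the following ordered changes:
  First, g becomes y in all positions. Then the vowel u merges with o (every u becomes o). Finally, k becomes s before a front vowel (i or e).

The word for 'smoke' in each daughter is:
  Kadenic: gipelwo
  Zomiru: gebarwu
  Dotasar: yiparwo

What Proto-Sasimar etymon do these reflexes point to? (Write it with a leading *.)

*giparwu

Position 4: Kadenic has e, Zomiru has a, Dotasar has a. Zomiru preserves a here (none of its changes turn any other segment into a), so the proto-segment is *a.
Position 5: Kadenic has l, Zomiru has r, Dotasar has r. Zomiru preserves r here (none of its changes turn any other segment into r), so the proto-segment is *r.
Position 1: Kadenic has g, Zomiru has g, Dotasar has y. Kadenic preserves g here (none of its changes turn any other segment into g), so the proto-segment is *g.
Continuing position by position gives *giparwu; check it forward:
Kadenic: start from *giparwu.
  rule 1 (unconditioned shift): giparwu → gipalwu
  rule 2 (vowel merger): gipalwu → gipalwo
  rule 3 (vowel merger): gipalwo → gipelwo
  ⇒ Kadenic gipelwo
Zomiru: start from *giparwu.
  rule 1 (vowel merger): giparwu → geparwu
  rule 2 (intervocalic voicing): geparwu → gebarwu
  ⇒ Zomiru gebarwu
Dotasar: *giparwu
  giparwu → yiparwu   [unconditioned shift]
  yiparwu → yiparwo   [vowel merger]
  yiparwo (rule 3 does not apply)
  giving Dotasar yiparwo.
No other proto-form is consistent with every reflex, so the reconstruction is *giparwu.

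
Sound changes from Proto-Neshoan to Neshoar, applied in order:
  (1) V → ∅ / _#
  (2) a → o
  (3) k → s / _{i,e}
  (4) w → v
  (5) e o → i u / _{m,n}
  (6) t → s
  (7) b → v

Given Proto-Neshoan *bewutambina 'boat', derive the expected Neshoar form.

Neshoar: start from *bewutambina.
  rule 1 (apocope): bewutambina → bewutambin
  rule 2 (vowel merger): bewutambin → bewutombin
  rule 3: no change — bewutombin
  rule 4 (unconditioned shift): bewutombin → bevutombin
  rule 5 (pre-nasal raising): bevutombin → bevutumbin
  rule 6 (unconditioned shift): bevutumbin → bevusumbin
  rule 7 (unconditioned shift): bevusumbin → vevusumvin
  ⇒ Neshoar vevusumvin

vevusumvin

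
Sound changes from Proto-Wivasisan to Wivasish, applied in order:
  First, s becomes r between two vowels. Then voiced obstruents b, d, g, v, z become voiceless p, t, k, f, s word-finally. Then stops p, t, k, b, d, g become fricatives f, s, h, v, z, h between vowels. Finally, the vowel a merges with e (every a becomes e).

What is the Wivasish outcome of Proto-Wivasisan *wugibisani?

wuhivireni

Wivasish: *wugibisani > wugibirani > wuhivirani > wuhivireni  (by rhotacism, intervocalic lenition, vowel merger)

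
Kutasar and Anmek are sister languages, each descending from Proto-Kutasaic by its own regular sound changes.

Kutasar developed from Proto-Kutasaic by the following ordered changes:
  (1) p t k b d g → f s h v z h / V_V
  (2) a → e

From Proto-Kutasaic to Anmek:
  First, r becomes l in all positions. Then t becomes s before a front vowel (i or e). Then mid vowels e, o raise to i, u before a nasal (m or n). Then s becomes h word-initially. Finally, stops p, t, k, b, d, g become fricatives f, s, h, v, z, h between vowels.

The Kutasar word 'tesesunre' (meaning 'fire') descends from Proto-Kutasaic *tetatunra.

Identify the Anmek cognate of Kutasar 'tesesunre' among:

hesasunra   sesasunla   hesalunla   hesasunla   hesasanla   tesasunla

Anmek: start from *tetatunra.
  rule 1 (unconditioned shift): tetatunra → tetatunla
  rule 2 (palatalisation): tetatunla → setatunla
  rule 3: no change — setatunla
  rule 4 (debuccalisation): setatunla → hetatunla
  rule 5 (intervocalic lenition): hetatunla → hesasunla
  ⇒ Anmek hesasunla
Only 'hesasunla' matches the regular Anmek development of *tetatunra.

hesasunla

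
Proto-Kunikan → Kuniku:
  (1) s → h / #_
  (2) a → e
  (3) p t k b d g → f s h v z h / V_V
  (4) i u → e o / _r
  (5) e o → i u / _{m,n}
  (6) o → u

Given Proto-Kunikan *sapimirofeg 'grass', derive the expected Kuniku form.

hefimerufeg

Kuniku: *sapimirofeg
  sapimirofeg → hapimirofeg   [debuccalisation]
  hapimirofeg → hepimirofeg   [vowel merger]
  hepimirofeg → hefimirofeg   [intervocalic lenition]
  hefimirofeg → hefimerofeg   [pre-rhotic lowering]
  hefimerofeg (rule 5 does not apply)
  hefimerofeg → hefimerufeg   [vowel merger]
  giving Kuniku hefimerufeg.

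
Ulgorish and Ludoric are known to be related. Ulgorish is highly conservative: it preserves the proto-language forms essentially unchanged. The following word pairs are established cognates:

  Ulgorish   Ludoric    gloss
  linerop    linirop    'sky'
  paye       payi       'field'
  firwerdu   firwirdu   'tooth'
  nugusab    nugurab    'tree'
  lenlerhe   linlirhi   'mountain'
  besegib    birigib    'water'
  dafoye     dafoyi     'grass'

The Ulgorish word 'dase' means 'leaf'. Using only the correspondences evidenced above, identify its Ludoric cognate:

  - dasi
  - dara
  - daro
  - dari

besegib ~ birigib — Ulgorish s corresponds to Ludoric r between vowels (before a front vowel).
paye ~ payi, lenlerhe ~ linlirhi — Ulgorish e corresponds to Ludoric i word-finally.
Applying these to Ulgorish 'dase':
  dase → dare   (s→r between vowels (before a front vowel))
  dare → dari   (e→i word-finally)
So the Ludoric cognate is 'dari'.

dari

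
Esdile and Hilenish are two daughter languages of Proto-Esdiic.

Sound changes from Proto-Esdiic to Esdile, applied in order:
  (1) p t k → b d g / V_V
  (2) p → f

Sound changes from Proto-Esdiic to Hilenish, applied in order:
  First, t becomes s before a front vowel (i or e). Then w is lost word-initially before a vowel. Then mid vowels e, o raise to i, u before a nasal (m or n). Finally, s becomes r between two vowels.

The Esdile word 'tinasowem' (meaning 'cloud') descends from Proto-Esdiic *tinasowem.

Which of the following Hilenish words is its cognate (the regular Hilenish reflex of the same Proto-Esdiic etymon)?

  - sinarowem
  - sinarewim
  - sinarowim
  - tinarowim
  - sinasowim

sinarowim

Hilenish: *tinasowem > sinasowem > sinasowim > sinarowim  (by palatalisation, pre-nasal raising, rhotacism)
Among the options, 'sinarowim' alone shows every Hilenish change applied in order.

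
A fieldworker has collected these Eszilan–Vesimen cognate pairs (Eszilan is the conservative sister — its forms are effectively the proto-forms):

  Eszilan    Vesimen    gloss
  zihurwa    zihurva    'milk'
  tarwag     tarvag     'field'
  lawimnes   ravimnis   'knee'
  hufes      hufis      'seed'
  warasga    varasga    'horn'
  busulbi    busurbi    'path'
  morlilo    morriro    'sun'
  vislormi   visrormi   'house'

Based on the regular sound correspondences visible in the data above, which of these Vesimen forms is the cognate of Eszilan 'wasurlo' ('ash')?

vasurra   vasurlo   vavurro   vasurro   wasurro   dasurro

warasga ~ varasga — Eszilan w corresponds to Vesimen v word-initially before a back vowel.
vislormi ~ visrormi — Eszilan l corresponds to Vesimen r after a consonant, before a back vowel.
Applying these to Eszilan 'wasurlo':
  wasurlo → vasurlo   (w→v word-initially before a back vowel)
  vasurlo → vasurro   (l→r after a consonant, before a back vowel)
So the Vesimen cognate is 'vasurro'.

vasurro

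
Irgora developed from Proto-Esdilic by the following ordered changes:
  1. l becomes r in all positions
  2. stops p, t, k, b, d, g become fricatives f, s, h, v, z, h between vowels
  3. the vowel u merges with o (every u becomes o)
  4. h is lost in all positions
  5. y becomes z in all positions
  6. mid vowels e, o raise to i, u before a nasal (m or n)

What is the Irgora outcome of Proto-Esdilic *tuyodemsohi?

Irgora: start from *tuyodemsohi.
  rule 1: no change — tuyodemsohi
  rule 2 (intervocalic lenition): tuyodemsohi → tuyozemsohi
  rule 3 (vowel merger): tuyozemsohi → toyozemsohi
  rule 4 (h-loss): toyozemsohi → toyozemsoi
  rule 5 (unconditioned shift): toyozemsoi → tozozemsoi
  rule 6 (pre-nasal raising): tozozemsoi → tozozimsoi
  ⇒ Irgora tozozimsoi

tozozimsoi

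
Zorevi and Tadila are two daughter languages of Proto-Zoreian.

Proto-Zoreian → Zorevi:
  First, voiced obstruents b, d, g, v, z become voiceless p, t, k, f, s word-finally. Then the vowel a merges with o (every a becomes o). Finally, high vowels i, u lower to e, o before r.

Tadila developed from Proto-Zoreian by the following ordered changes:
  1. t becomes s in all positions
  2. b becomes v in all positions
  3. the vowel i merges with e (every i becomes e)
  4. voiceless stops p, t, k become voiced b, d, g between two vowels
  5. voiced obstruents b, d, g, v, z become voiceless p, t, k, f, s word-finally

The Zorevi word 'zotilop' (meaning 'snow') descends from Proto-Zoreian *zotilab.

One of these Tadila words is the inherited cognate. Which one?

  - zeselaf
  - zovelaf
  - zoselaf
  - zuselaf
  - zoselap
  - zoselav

Tadila: *zotilab > zosilab > zosilav > zoselav > zoselaf  (by unconditioned shift, unconditioned shift, vowel merger, final devoicing)

zoselaf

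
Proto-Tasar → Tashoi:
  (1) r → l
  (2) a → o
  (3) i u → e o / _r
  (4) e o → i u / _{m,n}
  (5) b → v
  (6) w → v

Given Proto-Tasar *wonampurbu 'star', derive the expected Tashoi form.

vunumpulvu

Tashoi: *wonampurbu > wonampulbu > wonompulbu > wunumpulbu > wunumpulvu > vunumpulvu  (by unconditioned shift, vowel merger, pre-nasal raising, unconditioned shift, unconditioned shift)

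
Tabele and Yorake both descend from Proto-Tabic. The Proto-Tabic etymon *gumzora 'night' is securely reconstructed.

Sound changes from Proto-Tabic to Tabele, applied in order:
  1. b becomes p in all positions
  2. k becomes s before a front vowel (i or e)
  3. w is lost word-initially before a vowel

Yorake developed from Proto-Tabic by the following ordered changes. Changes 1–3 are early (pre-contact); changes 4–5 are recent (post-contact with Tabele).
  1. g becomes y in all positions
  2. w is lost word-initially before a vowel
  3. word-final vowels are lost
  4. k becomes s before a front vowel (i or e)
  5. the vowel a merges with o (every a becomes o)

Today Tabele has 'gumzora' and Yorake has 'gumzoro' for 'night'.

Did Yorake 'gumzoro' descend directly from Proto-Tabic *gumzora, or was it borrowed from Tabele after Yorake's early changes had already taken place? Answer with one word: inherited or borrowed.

If inherited, *gumzora would pass through all of Yorake's changes:
Yorake: start from *gumzora.
  rule 1 (unconditioned shift): gumzora → yumzora
  rule 2: no change — yumzora
  rule 3 (apocope): yumzora → yumzor
  rule 4: no change — yumzor
  rule 5: no change — yumzor
  ⇒ Yorake yumzor
If borrowed from Tabele 'gumzora' after the early changes, it would undergo only the recent ones:
  rule 4 (palatalisation): no change (gumzora)
  rule 5 (vowel merger): gumzora → gumzoro
  ⇒ as a loan: gumzoro
Yorake 'gumzoro' matches the loan outcome 'gumzoro', not the inherited 'yumzor' — it skipped the early Yorake changes, so it was borrowed from Tabele.

borrowed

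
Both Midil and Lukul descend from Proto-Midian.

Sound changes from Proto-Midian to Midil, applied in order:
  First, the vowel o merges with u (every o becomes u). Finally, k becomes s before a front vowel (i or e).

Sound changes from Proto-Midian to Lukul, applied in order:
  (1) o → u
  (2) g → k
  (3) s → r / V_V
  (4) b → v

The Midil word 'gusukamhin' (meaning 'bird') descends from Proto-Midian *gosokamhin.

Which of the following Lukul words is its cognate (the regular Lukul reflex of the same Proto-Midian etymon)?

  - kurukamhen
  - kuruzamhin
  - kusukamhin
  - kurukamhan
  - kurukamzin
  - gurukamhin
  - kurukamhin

Lukul: *gosokamhin > gusukamhin > kusukamhin > kurukamhin  (by vowel merger, unconditioned shift, rhotacism)

kurukamhin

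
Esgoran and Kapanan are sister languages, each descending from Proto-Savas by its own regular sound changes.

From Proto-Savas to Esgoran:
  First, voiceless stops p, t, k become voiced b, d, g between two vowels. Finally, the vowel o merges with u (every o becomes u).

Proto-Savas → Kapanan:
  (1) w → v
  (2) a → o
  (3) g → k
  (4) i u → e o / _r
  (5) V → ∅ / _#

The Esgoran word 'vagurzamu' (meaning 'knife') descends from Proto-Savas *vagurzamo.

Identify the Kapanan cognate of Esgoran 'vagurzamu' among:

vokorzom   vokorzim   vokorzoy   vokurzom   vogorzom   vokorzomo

Kapanan: *vagurzamo
  vagurzamo (rule 1 does not apply)
  vagurzamo → vogurzomo   [vowel merger]
  vogurzomo → vokurzomo   [unconditioned shift]
  vokurzomo → vokorzomo   [pre-rhotic lowering]
  vokorzomo → vokorzom   [apocope]
  giving Kapanan vokorzom.
The other candidates each miss or misapply at least one Kapanan change.

vokorzom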